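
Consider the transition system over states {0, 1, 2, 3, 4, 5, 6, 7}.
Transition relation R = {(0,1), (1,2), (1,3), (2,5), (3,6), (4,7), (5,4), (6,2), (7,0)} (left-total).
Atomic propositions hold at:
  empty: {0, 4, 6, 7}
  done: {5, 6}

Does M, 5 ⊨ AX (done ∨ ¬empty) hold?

No

Sat(¬empty) = {1, 2, 3, 5}
Sat(done ∨ ¬empty) = {1, 2, 3, 5, 6}
Sat(AX (done ∨ ¬empty)) = {s : every successor in {1, 2, 3, 5, 6}} = {0, 1, 2, 3, 6}
5 ∉ Sat(AX (done ∨ ¬empty)) = {0, 1, 2, 3, 6}, so the formula does not hold at 5.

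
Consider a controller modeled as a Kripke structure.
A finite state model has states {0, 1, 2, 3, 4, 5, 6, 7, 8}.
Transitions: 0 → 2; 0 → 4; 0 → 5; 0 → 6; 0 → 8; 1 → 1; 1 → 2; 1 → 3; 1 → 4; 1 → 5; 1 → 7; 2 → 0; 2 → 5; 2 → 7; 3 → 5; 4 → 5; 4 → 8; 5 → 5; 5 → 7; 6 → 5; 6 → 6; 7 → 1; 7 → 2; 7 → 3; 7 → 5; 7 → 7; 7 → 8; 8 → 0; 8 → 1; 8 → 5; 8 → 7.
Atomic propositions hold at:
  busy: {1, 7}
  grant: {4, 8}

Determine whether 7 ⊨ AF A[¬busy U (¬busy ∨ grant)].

No

Sat(¬busy) = {0, 2, 3, 4, 5, 6, 8}
Sat(¬busy ∨ grant) = {0, 2, 3, 4, 5, 6, 8}
A[¬busy U (¬busy ∨ grant)]: least fixpoint, start Z0 = Sat((¬busy ∨ grant)) = {0, 2, 3, 4, 5, 6, 8}, add states in Sat(¬busy) with every successor in Z. Already a fixed point.
Sat(A[¬busy U (¬busy ∨ grant)]) = {0, 2, 3, 4, 5, 6, 8}
AF A[¬busy U (¬busy ∨ grant)]: least fixpoint, start Z0 = {0, 2, 3, 4, 5, 6, 8}, add states with every successor in Z. Already a fixed point.
Sat(AF A[¬busy U (¬busy ∨ grant)]) = {0, 2, 3, 4, 5, 6, 8}
7 ∉ Sat(AF A[¬busy U (¬busy ∨ grant)]) = {0, 2, 3, 4, 5, 6, 8}, so the formula does not hold at 7.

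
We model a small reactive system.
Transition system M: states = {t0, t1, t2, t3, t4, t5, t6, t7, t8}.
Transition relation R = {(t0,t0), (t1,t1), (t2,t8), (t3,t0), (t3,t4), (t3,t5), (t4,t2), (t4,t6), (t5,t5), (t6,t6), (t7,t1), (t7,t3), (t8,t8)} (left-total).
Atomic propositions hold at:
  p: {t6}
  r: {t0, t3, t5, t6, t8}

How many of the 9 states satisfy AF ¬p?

8

Sat(¬p) = {t0, t1, t2, t3, t4, t5, t7, t8}
AF ¬p: least fixpoint, start Z0 = {t0, t1, t2, t3, t4, t5, t7, t8}, add states with every successor in Z. Already a fixed point.
Sat(AF ¬p) = {t0, t1, t2, t3, t4, t5, t7, t8}
|Sat(AF ¬p)| = |{t0, t1, t2, t3, t4, t5, t7, t8}| = 8.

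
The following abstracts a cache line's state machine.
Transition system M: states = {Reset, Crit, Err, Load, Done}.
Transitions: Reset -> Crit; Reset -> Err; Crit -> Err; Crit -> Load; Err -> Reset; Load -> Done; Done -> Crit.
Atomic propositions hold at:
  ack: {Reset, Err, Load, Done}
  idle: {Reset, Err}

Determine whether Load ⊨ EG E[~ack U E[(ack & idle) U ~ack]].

No

Sat(~ack) = {Crit}
Sat(ack & idle) = {Reset, Err}
E[(ack & idle) U ~ack]: least fixpoint, start Z0 = Sat(~ack) = {Crit}, add states in Sat(ack & idle) with some successor in Z. Z1 = {Reset, Crit}; Z2 = {Reset, Crit, Err}; fixed.
Sat(E[(ack & idle) U ~ack]) = {Reset, Crit, Err}
E[~ack U E[(ack & idle) U ~ack]]: least fixpoint, start Z0 = Sat(E[(ack & idle) U ~ack]) = {Reset, Crit, Err}, add states in Sat(~ack) with some successor in Z. Already a fixed point.
Sat(E[~ack U E[(ack & idle) U ~ack]]) = {Reset, Crit, Err}
EG E[~ack U E[(ack & idle) U ~ack]]: greatest fixpoint, start Z0 = {Reset, Crit, Err}, keep only states in Sat with some successor in Z. Already a fixed point.
Sat(EG E[~ack U E[(ack & idle) U ~ack]]) = {Reset, Crit, Err}
Load ∉ Sat(EG E[~ack U E[(ack & idle) U ~ack]]) = {Reset, Crit, Err}, so the formula does not hold at Load.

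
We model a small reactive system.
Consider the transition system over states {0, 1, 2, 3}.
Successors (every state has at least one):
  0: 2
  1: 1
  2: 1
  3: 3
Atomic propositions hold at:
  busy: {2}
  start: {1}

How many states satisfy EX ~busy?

3

Sat(~busy) = {0, 1, 3}
Sat(EX ~busy) = {s : some successor in {0, 1, 3}} = {1, 2, 3}
|Sat(EX ~busy)| = |{1, 2, 3}| = 3.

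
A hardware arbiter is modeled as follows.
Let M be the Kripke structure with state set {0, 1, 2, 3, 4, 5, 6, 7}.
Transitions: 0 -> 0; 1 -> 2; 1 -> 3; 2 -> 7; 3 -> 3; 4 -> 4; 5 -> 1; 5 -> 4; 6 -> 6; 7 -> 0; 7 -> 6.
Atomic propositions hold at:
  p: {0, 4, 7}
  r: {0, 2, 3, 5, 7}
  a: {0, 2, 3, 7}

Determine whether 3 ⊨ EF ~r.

No

Sat(~r) = {1, 4, 6}
EF ~r: least fixpoint, start Z0 = {1, 4, 6}, add states with some successor in Z. Z1 = {1, 4, 5, 6, 7}; Z2 = {1, 2, 4, 5, 6, 7}; fixed.
Sat(EF ~r) = {1, 2, 4, 5, 6, 7}
3 ∉ Sat(EF ~r) = {1, 2, 4, 5, 6, 7}, so the formula does not hold at 3.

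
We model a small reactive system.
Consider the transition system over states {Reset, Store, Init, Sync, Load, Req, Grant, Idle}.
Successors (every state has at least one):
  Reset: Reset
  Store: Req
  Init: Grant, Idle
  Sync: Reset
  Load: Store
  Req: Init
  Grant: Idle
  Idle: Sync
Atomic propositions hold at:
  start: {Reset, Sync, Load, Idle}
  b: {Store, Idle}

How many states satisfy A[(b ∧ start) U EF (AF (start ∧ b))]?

6

Sat(b ∧ start) = {Idle}
Sat(start ∧ b) = {Idle}
AF (start ∧ b): least fixpoint, start Z0 = {Idle}, add states with every successor in Z. Z1 = {Grant, Idle}; Z2 = {Init, Grant, Idle}; Z3 = {Init, Req, Grant, Idle}; Z4 = {Store, Init, Req, Grant, Idle}; Z5 = {Store, Init, Load, Req, Grant, Idle}; fixed.
Sat(AF (start ∧ b)) = {Store, Init, Load, Req, Grant, Idle}
EF (AF (start ∧ b)): least fixpoint, start Z0 = {Store, Init, Load, Req, Grant, Idle}, add states with some successor in Z. Already a fixed point.
Sat(EF (AF (start ∧ b))) = {Store, Init, Load, Req, Grant, Idle}
A[(b ∧ start) U EF (AF (start ∧ b))]: least fixpoint, start Z0 = Sat(EF (AF (start ∧ b))) = {Store, Init, Load, Req, Grant, Idle}, add states in Sat(b ∧ start) with every successor in Z. Already a fixed point.
Sat(A[(b ∧ start) U EF (AF (start ∧ b))]) = {Store, Init, Load, Req, Grant, Idle}
|Sat(A[(b ∧ start) U EF (AF (start ∧ b))])| = |{Store, Init, Load, Req, Grant, Idle}| = 6.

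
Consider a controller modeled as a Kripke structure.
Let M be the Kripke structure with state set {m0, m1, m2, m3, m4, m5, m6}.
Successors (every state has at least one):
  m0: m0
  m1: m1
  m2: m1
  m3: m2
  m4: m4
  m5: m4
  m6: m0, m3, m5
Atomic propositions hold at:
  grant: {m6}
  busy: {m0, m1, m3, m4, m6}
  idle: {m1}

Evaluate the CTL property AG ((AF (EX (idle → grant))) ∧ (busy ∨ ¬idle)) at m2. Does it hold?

Sat(idle → grant) = {m0, m2, m3, m4, m5, m6}
Sat(EX (idle → grant)) = {s : some successor in {m0, m2, m3, m4, m5, m6}} = {m0, m3, m4, m5, m6}
AF (EX (idle → grant)): least fixpoint, start Z0 = {m0, m3, m4, m5, m6}, add states with every successor in Z. Already a fixed point.
Sat(AF (EX (idle → grant))) = {m0, m3, m4, m5, m6}
Sat(¬idle) = {m0, m2, m3, m4, m5, m6}
Sat(busy ∨ ¬idle) = {m0, m1, m2, m3, m4, m5, m6}
Sat((AF (EX (idle → grant))) ∧ (busy ∨ ¬idle)) = {m0, m3, m4, m5, m6}
AG ((AF (EX (idle → grant))) ∧ (busy ∨ ¬idle)): greatest fixpoint, start Z0 = {m0, m3, m4, m5, m6}, keep only states in Sat with every successor in Z. Z1 = {m0, m4, m5, m6}; Z2 = {m0, m4, m5}; fixed.
Sat(AG ((AF (EX (idle → grant))) ∧ (busy ∨ ¬idle))) = {m0, m4, m5}
m2 ∉ Sat(AG ((AF (EX (idle → grant))) ∧ (busy ∨ ¬idle))) = {m0, m4, m5}, so the formula does not hold at m2.

No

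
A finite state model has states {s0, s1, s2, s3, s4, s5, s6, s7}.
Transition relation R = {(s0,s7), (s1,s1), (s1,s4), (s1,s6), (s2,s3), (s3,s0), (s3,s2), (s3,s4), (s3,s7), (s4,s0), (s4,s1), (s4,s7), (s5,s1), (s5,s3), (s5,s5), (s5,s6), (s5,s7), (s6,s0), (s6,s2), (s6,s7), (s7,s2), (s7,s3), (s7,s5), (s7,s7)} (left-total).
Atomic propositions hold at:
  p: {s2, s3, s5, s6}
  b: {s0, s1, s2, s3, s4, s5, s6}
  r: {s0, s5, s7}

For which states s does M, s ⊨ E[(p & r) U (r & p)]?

{s5}

Sat(p & r) = {s5}
Sat(r & p) = {s5}
E[(p & r) U (r & p)]: least fixpoint, start Z0 = Sat((r & p)) = {s5}, add states in Sat(p & r) with some successor in Z. Already a fixed point.
Sat(E[(p & r) U (r & p)]) = {s5}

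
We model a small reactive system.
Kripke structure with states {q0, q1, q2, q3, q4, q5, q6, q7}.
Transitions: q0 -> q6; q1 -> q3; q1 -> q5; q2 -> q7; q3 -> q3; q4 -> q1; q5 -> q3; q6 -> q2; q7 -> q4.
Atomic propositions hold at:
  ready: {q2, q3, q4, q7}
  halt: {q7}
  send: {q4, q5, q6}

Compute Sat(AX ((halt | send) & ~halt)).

{q0, q7}

Sat(halt | send) = {q4, q5, q6, q7}
Sat(~halt) = {q0, q1, q2, q3, q4, q5, q6}
Sat((halt | send) & ~halt) = {q4, q5, q6}
Sat(AX ((halt | send) & ~halt)) = {s : every successor in {q4, q5, q6}} = {q0, q7}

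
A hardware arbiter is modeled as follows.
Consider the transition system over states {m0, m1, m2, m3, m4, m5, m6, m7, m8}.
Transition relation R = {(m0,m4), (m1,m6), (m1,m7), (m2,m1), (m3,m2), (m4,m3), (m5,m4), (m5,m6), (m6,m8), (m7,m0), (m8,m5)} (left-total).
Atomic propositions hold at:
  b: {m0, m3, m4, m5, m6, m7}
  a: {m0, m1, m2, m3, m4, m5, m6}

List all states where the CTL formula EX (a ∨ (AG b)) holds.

{m0, m1, m2, m3, m4, m5, m7, m8}

AG b: greatest fixpoint, start Z0 = {m0, m3, m4, m5, m6, m7}, keep only states in Sat with every successor in Z. Z1 = {m0, m4, m5, m7}; Z2 = {m0, m7}; Z3 = {m7}; Z4 = ∅; fixed.
Sat(AG b) = ∅
Sat(a ∨ (AG b)) = {m0, m1, m2, m3, m4, m5, m6}
Sat(EX (a ∨ (AG b))) = {s : some successor in {m0, m1, m2, m3, m4, m5, m6}} = {m0, m1, m2, m3, m4, m5, m7, m8}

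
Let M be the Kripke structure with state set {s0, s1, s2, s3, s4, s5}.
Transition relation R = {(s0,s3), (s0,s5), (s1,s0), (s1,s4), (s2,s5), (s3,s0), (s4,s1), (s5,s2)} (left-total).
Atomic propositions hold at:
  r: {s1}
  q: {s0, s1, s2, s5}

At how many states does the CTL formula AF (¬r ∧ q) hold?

4

Sat(¬r) = {s0, s2, s3, s4, s5}
Sat(¬r ∧ q) = {s0, s2, s5}
AF (¬r ∧ q): least fixpoint, start Z0 = {s0, s2, s5}, add states with every successor in Z. Z1 = {s0, s2, s3, s5}; fixed.
Sat(AF (¬r ∧ q)) = {s0, s2, s3, s5}
|Sat(AF (¬r ∧ q))| = |{s0, s2, s3, s5}| = 4.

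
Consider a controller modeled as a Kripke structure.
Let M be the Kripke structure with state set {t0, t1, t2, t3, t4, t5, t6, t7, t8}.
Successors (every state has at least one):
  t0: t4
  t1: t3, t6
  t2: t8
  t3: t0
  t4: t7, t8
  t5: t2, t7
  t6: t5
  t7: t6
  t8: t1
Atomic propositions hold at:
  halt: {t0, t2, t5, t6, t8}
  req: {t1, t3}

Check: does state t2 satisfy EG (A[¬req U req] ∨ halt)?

Yes

Sat(¬req) = {t0, t2, t4, t5, t6, t7, t8}
A[¬req U req]: least fixpoint, start Z0 = Sat(req) = {t1, t3}, add states in Sat(¬req) with every successor in Z. Z1 = {t1, t3, t8}; Z2 = {t1, t2, t3, t8}; fixed.
Sat(A[¬req U req]) = {t1, t2, t3, t8}
Sat(A[¬req U req] ∨ halt) = {t0, t1, t2, t3, t5, t6, t8}
EG (A[¬req U req] ∨ halt): greatest fixpoint, start Z0 = {t0, t1, t2, t3, t5, t6, t8}, keep only states in Sat with some successor in Z. Z1 = {t1, t2, t3, t5, t6, t8}; Z2 = {t1, t2, t5, t6, t8}; fixed.
Sat(EG (A[¬req U req] ∨ halt)) = {t1, t2, t5, t6, t8}
t2 ∈ Sat(EG (A[¬req U req] ∨ halt)) = {t1, t2, t5, t6, t8}, so the formula holds at t2.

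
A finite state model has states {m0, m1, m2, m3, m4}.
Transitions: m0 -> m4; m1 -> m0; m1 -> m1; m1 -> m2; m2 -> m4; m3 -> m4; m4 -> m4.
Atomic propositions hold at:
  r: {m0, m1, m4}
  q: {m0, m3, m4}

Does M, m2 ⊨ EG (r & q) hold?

No

Sat(r & q) = {m0, m4}
EG (r & q): greatest fixpoint, start Z0 = {m0, m4}, keep only states in Sat with some successor in Z. Already a fixed point.
Sat(EG (r & q)) = {m0, m4}
m2 ∉ Sat(EG (r & q)) = {m0, m4}, so the formula does not hold at m2.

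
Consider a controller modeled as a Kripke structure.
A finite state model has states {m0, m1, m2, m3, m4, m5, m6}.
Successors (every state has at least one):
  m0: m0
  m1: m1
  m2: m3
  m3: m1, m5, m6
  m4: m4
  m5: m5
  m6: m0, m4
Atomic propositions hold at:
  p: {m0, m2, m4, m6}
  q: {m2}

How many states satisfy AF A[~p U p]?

4

Sat(~p) = {m1, m3, m5}
A[~p U p]: least fixpoint, start Z0 = Sat(p) = {m0, m2, m4, m6}, add states in Sat(~p) with every successor in Z. Already a fixed point.
Sat(A[~p U p]) = {m0, m2, m4, m6}
AF A[~p U p]: least fixpoint, start Z0 = {m0, m2, m4, m6}, add states with every successor in Z. Already a fixed point.
Sat(AF A[~p U p]) = {m0, m2, m4, m6}
|Sat(AF A[~p U p])| = |{m0, m2, m4, m6}| = 4.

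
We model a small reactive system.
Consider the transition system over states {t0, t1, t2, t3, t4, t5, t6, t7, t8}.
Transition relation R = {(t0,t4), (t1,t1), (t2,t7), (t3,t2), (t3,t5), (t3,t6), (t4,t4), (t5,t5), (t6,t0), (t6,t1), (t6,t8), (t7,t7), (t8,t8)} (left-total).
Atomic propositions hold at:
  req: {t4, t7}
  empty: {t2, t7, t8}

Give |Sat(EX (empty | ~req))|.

Sat(~req) = {t0, t1, t2, t3, t5, t6, t8}
Sat(empty | ~req) = {t0, t1, t2, t3, t5, t6, t7, t8}
Sat(EX (empty | ~req)) = {s : some successor in {t0, t1, t2, t3, t5, t6, t7, t8}} = {t1, t2, t3, t5, t6, t7, t8}
|Sat(EX (empty | ~req))| = |{t1, t2, t3, t5, t6, t7, t8}| = 7.

7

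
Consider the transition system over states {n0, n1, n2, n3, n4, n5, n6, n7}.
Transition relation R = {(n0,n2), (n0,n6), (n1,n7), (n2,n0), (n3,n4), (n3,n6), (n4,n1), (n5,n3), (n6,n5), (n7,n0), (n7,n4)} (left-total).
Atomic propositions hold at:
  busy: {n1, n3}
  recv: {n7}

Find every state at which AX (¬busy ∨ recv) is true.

{n0, n1, n2, n3, n6, n7}

Sat(¬busy) = {n0, n2, n4, n5, n6, n7}
Sat(¬busy ∨ recv) = {n0, n2, n4, n5, n6, n7}
Sat(AX (¬busy ∨ recv)) = {s : every successor in {n0, n2, n4, n5, n6, n7}} = {n0, n1, n2, n3, n6, n7}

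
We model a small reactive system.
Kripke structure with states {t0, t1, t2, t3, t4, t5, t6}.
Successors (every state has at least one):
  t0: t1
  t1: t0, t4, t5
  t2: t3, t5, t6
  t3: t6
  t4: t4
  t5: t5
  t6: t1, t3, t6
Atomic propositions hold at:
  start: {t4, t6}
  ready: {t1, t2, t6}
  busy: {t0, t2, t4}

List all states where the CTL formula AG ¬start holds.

{t5}

Sat(¬start) = {t0, t1, t2, t3, t5}
AG ¬start: greatest fixpoint, start Z0 = {t0, t1, t2, t3, t5}, keep only states in Sat with every successor in Z. Z1 = {t0, t5}; Z2 = {t5}; fixed.
Sat(AG ¬start) = {t5}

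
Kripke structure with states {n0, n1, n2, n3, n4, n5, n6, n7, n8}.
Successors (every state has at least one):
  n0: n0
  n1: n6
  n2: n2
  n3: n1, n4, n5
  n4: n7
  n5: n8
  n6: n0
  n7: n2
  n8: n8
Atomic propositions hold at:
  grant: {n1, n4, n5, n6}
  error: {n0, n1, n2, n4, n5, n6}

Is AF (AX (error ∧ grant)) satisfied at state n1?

Yes

Sat(error ∧ grant) = {n1, n4, n5, n6}
Sat(AX (error ∧ grant)) = {s : every successor in {n1, n4, n5, n6}} = {n1, n3}
AF (AX (error ∧ grant)): least fixpoint, start Z0 = {n1, n3}, add states with every successor in Z. Already a fixed point.
Sat(AF (AX (error ∧ grant))) = {n1, n3}
n1 ∈ Sat(AF (AX (error ∧ grant))) = {n1, n3}, so the formula holds at n1.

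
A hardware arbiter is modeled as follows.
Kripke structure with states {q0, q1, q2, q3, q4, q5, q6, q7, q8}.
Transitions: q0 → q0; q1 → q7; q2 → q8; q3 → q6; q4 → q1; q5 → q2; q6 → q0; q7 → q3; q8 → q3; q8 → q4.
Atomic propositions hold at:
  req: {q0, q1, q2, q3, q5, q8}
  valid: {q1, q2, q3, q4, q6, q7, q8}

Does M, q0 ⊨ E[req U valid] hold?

No

E[req U valid]: least fixpoint, start Z0 = Sat(valid) = {q1, q2, q3, q4, q6, q7, q8}, add states in Sat(req) with some successor in Z. Z1 = {q1, q2, q3, q4, q5, q6, q7, q8}; fixed.
Sat(E[req U valid]) = {q1, q2, q3, q4, q5, q6, q7, q8}
q0 ∉ Sat(E[req U valid]) = {q1, q2, q3, q4, q5, q6, q7, q8}, so the formula does not hold at q0.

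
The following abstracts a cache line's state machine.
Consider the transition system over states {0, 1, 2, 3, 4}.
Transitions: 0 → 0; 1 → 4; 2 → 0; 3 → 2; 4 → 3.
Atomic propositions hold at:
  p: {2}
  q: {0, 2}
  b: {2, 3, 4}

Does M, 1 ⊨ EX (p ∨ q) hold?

No

Sat(p ∨ q) = {0, 2}
Sat(EX (p ∨ q)) = {s : some successor in {0, 2}} = {0, 2, 3}
1 ∉ Sat(EX (p ∨ q)) = {0, 2, 3}, so the formula does not hold at 1.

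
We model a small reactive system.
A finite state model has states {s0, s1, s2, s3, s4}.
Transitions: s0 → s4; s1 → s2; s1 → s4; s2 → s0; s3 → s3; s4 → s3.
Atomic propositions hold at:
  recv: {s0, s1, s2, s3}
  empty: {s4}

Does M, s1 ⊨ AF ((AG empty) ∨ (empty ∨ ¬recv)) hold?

Yes

AG empty: greatest fixpoint, start Z0 = {s4}, keep only states in Sat with every successor in Z. Z1 = ∅; fixed.
Sat(AG empty) = ∅
Sat(¬recv) = {s4}
Sat(empty ∨ ¬recv) = {s4}
Sat((AG empty) ∨ (empty ∨ ¬recv)) = {s4}
AF ((AG empty) ∨ (empty ∨ ¬recv)): least fixpoint, start Z0 = {s4}, add states with every successor in Z. Z1 = {s0, s4}; Z2 = {s0, s2, s4}; Z3 = {s0, s1, s2, s4}; fixed.
Sat(AF ((AG empty) ∨ (empty ∨ ¬recv))) = {s0, s1, s2, s4}
s1 ∈ Sat(AF ((AG empty) ∨ (empty ∨ ¬recv))) = {s0, s1, s2, s4}, so the formula holds at s1.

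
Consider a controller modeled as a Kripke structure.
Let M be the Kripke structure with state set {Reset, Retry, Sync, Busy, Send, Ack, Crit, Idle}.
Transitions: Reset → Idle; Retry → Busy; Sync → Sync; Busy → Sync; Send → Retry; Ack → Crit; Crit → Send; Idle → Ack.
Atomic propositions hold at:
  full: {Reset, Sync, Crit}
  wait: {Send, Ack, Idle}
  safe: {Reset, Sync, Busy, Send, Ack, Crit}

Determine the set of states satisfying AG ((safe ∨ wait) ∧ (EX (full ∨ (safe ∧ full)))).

Sat(safe ∨ wait) = {Reset, Sync, Busy, Send, Ack, Crit, Idle}
Sat(safe ∧ full) = {Reset, Sync, Crit}
Sat(full ∨ (safe ∧ full)) = {Reset, Sync, Crit}
Sat(EX (full ∨ (safe ∧ full))) = {s : some successor in {Reset, Sync, Crit}} = {Sync, Busy, Ack}
Sat((safe ∨ wait) ∧ (EX (full ∨ (safe ∧ full)))) = {Sync, Busy, Ack}
AG ((safe ∨ wait) ∧ (EX (full ∨ (safe ∧ full)))): greatest fixpoint, start Z0 = {Sync, Busy, Ack}, keep only states in Sat with every successor in Z. Z1 = {Sync, Busy}; fixed.
Sat(AG ((safe ∨ wait) ∧ (EX (full ∨ (safe ∧ full))))) = {Sync, Busy}

{Sync, Busy}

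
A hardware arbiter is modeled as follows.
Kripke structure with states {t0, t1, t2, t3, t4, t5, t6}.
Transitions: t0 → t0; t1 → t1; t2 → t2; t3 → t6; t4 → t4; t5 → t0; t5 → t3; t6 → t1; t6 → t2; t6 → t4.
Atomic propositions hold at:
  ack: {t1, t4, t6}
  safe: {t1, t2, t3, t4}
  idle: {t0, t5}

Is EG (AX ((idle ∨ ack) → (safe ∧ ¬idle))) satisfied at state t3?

No

Sat(idle ∨ ack) = {t0, t1, t4, t5, t6}
Sat(¬idle) = {t1, t2, t3, t4, t6}
Sat(safe ∧ ¬idle) = {t1, t2, t3, t4}
Sat((idle ∨ ack) → (safe ∧ ¬idle)) = {t1, t2, t3, t4}
Sat(AX ((idle ∨ ack) → (safe ∧ ¬idle))) = {s : every successor in {t1, t2, t3, t4}} = {t1, t2, t4, t6}
EG (AX ((idle ∨ ack) → (safe ∧ ¬idle))): greatest fixpoint, start Z0 = {t1, t2, t4, t6}, keep only states in Sat with some successor in Z. Already a fixed point.
Sat(EG (AX ((idle ∨ ack) → (safe ∧ ¬idle)))) = {t1, t2, t4, t6}
t3 ∉ Sat(EG (AX ((idle ∨ ack) → (safe ∧ ¬idle)))) = {t1, t2, t4, t6}, so the formula does not hold at t3.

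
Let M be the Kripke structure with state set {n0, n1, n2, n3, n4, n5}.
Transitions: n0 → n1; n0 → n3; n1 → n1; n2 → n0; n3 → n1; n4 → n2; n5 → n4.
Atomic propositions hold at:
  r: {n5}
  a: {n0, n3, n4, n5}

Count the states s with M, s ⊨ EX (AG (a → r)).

3

Sat(a → r) = {n1, n2, n5}
AG (a → r): greatest fixpoint, start Z0 = {n1, n2, n5}, keep only states in Sat with every successor in Z. Z1 = {n1}; fixed.
Sat(AG (a → r)) = {n1}
Sat(EX (AG (a → r))) = {s : some successor in {n1}} = {n0, n1, n3}
|Sat(EX (AG (a → r)))| = |{n0, n1, n3}| = 3.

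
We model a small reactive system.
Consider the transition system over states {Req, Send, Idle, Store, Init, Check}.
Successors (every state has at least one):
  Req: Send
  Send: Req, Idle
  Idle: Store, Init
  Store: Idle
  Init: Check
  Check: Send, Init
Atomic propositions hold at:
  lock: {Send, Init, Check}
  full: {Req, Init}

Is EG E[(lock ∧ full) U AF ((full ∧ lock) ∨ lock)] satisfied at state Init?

Sat(lock ∧ full) = {Init}
Sat(full ∧ lock) = {Init}
Sat((full ∧ lock) ∨ lock) = {Send, Init, Check}
AF ((full ∧ lock) ∨ lock): least fixpoint, start Z0 = {Send, Init, Check}, add states with every successor in Z. Z1 = {Req, Send, Init, Check}; fixed.
Sat(AF ((full ∧ lock) ∨ lock)) = {Req, Send, Init, Check}
E[(lock ∧ full) U AF ((full ∧ lock) ∨ lock)]: least fixpoint, start Z0 = Sat(AF ((full ∧ lock) ∨ lock)) = {Req, Send, Init, Check}, add states in Sat(lock ∧ full) with some successor in Z. Already a fixed point.
Sat(E[(lock ∧ full) U AF ((full ∧ lock) ∨ lock)]) = {Req, Send, Init, Check}
EG E[(lock ∧ full) U AF ((full ∧ lock) ∨ lock)]: greatest fixpoint, start Z0 = {Req, Send, Init, Check}, keep only states in Sat with some successor in Z. Already a fixed point.
Sat(EG E[(lock ∧ full) U AF ((full ∧ lock) ∨ lock)]) = {Req, Send, Init, Check}
Init ∈ Sat(EG E[(lock ∧ full) U AF ((full ∧ lock) ∨ lock)]) = {Req, Send, Init, Check}, so the formula holds at Init.

Yes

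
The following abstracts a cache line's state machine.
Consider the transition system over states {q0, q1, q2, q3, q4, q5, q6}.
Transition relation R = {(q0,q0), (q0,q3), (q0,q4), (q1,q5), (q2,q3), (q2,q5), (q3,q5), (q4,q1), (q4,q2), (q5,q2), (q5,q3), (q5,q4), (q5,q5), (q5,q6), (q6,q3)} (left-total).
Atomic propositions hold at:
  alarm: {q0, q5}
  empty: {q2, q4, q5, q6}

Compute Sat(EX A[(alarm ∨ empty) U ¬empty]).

{q0, q2, q4, q5, q6}

Sat(alarm ∨ empty) = {q0, q2, q4, q5, q6}
Sat(¬empty) = {q0, q1, q3}
A[(alarm ∨ empty) U ¬empty]: least fixpoint, start Z0 = Sat(¬empty) = {q0, q1, q3}, add states in Sat(alarm ∨ empty) with every successor in Z. Z1 = {q0, q1, q3, q6}; fixed.
Sat(A[(alarm ∨ empty) U ¬empty]) = {q0, q1, q3, q6}
Sat(EX A[(alarm ∨ empty) U ¬empty]) = {s : some successor in {q0, q1, q3, q6}} = {q0, q2, q4, q5, q6}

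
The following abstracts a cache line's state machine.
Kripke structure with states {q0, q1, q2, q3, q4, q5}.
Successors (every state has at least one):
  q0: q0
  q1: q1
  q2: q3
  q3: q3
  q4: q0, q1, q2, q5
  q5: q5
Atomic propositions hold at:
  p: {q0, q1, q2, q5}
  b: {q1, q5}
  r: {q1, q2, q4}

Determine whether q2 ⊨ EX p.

No

Sat(EX p) = {s : some successor in {q0, q1, q2, q5}} = {q0, q1, q4, q5}
q2 ∉ Sat(EX p) = {q0, q1, q4, q5}, so the formula does not hold at q2.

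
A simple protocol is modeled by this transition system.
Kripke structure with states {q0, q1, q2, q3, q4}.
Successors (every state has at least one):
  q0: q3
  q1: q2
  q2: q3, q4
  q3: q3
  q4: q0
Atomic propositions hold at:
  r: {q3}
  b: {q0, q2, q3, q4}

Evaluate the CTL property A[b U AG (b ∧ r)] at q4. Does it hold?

Sat(b ∧ r) = {q3}
AG (b ∧ r): greatest fixpoint, start Z0 = {q3}, keep only states in Sat with every successor in Z. Already a fixed point.
Sat(AG (b ∧ r)) = {q3}
A[b U AG (b ∧ r)]: least fixpoint, start Z0 = Sat(AG (b ∧ r)) = {q3}, add states in Sat(b) with every successor in Z. Z1 = {q0, q3}; Z2 = {q0, q3, q4}; Z3 = {q0, q2, q3, q4}; fixed.
Sat(A[b U AG (b ∧ r)]) = {q0, q2, q3, q4}
q4 ∈ Sat(A[b U AG (b ∧ r)]) = {q0, q2, q3, q4}, so the formula holds at q4.

Yes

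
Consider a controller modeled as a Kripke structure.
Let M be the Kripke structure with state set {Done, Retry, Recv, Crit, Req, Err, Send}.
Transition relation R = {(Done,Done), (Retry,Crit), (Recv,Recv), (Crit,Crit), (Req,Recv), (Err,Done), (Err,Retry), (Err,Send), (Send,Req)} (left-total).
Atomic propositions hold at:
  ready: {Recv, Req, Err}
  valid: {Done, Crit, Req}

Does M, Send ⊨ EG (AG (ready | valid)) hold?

No

Sat(ready | valid) = {Done, Recv, Crit, Req, Err}
AG (ready | valid): greatest fixpoint, start Z0 = {Done, Recv, Crit, Req, Err}, keep only states in Sat with every successor in Z. Z1 = {Done, Recv, Crit, Req}; fixed.
Sat(AG (ready | valid)) = {Done, Recv, Crit, Req}
EG (AG (ready | valid)): greatest fixpoint, start Z0 = {Done, Recv, Crit, Req}, keep only states in Sat with some successor in Z. Already a fixed point.
Sat(EG (AG (ready | valid))) = {Done, Recv, Crit, Req}
Send ∉ Sat(EG (AG (ready | valid))) = {Done, Recv, Crit, Req}, so the formula does not hold at Send.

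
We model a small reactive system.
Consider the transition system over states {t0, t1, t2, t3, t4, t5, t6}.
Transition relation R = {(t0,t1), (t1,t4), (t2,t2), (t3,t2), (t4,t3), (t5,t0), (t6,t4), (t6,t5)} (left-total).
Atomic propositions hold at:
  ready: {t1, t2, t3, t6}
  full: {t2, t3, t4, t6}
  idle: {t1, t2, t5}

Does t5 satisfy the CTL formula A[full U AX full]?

No

Sat(AX full) = {s : every successor in {t2, t3, t4, t6}} = {t1, t2, t3, t4}
A[full U AX full]: least fixpoint, start Z0 = Sat(AX full) = {t1, t2, t3, t4}, add states in Sat(full) with every successor in Z. Already a fixed point.
Sat(A[full U AX full]) = {t1, t2, t3, t4}
t5 ∉ Sat(A[full U AX full]) = {t1, t2, t3, t4}, so the formula does not hold at t5.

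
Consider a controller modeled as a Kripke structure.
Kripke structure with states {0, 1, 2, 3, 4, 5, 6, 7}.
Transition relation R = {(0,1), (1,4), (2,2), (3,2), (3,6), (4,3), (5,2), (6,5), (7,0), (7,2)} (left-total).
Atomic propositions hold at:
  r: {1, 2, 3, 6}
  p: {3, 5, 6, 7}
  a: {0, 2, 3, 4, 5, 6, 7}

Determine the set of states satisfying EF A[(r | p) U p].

{0, 1, 3, 4, 5, 6, 7}

Sat(r | p) = {1, 2, 3, 5, 6, 7}
A[(r | p) U p]: least fixpoint, start Z0 = Sat(p) = {3, 5, 6, 7}, add states in Sat(r | p) with every successor in Z. Already a fixed point.
Sat(A[(r | p) U p]) = {3, 5, 6, 7}
EF A[(r | p) U p]: least fixpoint, start Z0 = {3, 5, 6, 7}, add states with some successor in Z. Z1 = {3, 4, 5, 6, 7}; Z2 = {1, 3, 4, 5, 6, 7}; Z3 = {0, 1, 3, 4, 5, 6, 7}; fixed.
Sat(EF A[(r | p) U p]) = {0, 1, 3, 4, 5, 6, 7}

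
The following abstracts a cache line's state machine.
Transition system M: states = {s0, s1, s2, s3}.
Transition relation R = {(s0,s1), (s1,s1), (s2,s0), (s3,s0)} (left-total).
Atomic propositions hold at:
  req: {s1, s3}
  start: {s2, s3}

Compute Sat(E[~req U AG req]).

Sat(~req) = {s0, s2}
AG req: greatest fixpoint, start Z0 = {s1, s3}, keep only states in Sat with every successor in Z. Z1 = {s1}; fixed.
Sat(AG req) = {s1}
E[~req U AG req]: least fixpoint, start Z0 = Sat(AG req) = {s1}, add states in Sat(~req) with some successor in Z. Z1 = {s0, s1}; Z2 = {s0, s1, s2}; fixed.
Sat(E[~req U AG req]) = {s0, s1, s2}

{s0, s1, s2}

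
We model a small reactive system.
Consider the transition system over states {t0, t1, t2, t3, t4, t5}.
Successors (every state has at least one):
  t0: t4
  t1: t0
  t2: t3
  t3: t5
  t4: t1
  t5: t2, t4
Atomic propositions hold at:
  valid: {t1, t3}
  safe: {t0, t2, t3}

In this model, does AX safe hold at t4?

No

Sat(AX safe) = {s : every successor in {t0, t2, t3}} = {t1, t2}
t4 ∉ Sat(AX safe) = {t1, t2}, so the formula does not hold at t4.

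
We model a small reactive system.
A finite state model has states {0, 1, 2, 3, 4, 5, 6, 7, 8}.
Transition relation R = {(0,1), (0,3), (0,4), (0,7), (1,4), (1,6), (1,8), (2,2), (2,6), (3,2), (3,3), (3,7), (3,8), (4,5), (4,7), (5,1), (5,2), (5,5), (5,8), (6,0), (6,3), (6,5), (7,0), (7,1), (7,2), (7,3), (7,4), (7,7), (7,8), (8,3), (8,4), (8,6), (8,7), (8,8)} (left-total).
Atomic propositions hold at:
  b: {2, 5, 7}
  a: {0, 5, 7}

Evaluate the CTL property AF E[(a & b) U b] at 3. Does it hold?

Sat(a & b) = {5, 7}
E[(a & b) U b]: least fixpoint, start Z0 = Sat(b) = {2, 5, 7}, add states in Sat(a & b) with some successor in Z. Already a fixed point.
Sat(E[(a & b) U b]) = {2, 5, 7}
AF E[(a & b) U b]: least fixpoint, start Z0 = {2, 5, 7}, add states with every successor in Z. Z1 = {2, 4, 5, 7}; fixed.
Sat(AF E[(a & b) U b]) = {2, 4, 5, 7}
3 ∉ Sat(AF E[(a & b) U b]) = {2, 4, 5, 7}, so the formula does not hold at 3.

No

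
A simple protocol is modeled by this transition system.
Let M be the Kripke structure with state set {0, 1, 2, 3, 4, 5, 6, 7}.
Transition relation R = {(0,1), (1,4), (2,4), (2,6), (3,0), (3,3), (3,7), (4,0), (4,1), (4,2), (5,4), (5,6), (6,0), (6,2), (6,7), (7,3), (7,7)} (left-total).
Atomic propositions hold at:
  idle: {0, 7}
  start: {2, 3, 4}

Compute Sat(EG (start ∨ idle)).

Sat(start ∨ idle) = {0, 2, 3, 4, 7}
EG (start ∨ idle): greatest fixpoint, start Z0 = {0, 2, 3, 4, 7}, keep only states in Sat with some successor in Z. Z1 = {2, 3, 4, 7}; fixed.
Sat(EG (start ∨ idle)) = {2, 3, 4, 7}

{2, 3, 4, 7}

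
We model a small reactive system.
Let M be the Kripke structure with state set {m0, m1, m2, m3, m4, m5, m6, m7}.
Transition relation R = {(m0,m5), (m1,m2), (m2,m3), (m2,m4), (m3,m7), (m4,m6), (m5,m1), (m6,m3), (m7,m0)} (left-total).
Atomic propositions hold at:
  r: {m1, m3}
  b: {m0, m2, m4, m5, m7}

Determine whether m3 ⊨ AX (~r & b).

Sat(~r) = {m0, m2, m4, m5, m6, m7}
Sat(~r & b) = {m0, m2, m4, m5, m7}
Sat(AX (~r & b)) = {s : every successor in {m0, m2, m4, m5, m7}} = {m0, m1, m3, m7}
m3 ∈ Sat(AX (~r & b)) = {m0, m1, m3, m7}, so the formula holds at m3.

Yes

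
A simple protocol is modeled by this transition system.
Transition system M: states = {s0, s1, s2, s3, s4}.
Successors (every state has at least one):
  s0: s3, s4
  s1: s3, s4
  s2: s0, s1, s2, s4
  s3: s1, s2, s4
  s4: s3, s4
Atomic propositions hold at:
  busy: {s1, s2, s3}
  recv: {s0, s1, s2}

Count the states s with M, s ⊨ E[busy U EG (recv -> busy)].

4

Sat(recv -> busy) = {s1, s2, s3, s4}
EG (recv -> busy): greatest fixpoint, start Z0 = {s1, s2, s3, s4}, keep only states in Sat with some successor in Z. Already a fixed point.
Sat(EG (recv -> busy)) = {s1, s2, s3, s4}
E[busy U EG (recv -> busy)]: least fixpoint, start Z0 = Sat(EG (recv -> busy)) = {s1, s2, s3, s4}, add states in Sat(busy) with some successor in Z. Already a fixed point.
Sat(E[busy U EG (recv -> busy)]) = {s1, s2, s3, s4}
|Sat(E[busy U EG (recv -> busy)])| = |{s1, s2, s3, s4}| = 4.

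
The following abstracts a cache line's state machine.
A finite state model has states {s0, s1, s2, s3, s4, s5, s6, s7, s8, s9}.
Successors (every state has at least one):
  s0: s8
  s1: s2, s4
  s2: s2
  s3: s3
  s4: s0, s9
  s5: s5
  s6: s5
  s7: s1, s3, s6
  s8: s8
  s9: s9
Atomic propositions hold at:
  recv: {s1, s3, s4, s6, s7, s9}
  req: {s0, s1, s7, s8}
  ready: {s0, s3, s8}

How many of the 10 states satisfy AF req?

4

AF req: least fixpoint, start Z0 = {s0, s1, s7, s8}, add states with every successor in Z. Already a fixed point.
Sat(AF req) = {s0, s1, s7, s8}
|Sat(AF req)| = |{s0, s1, s7, s8}| = 4.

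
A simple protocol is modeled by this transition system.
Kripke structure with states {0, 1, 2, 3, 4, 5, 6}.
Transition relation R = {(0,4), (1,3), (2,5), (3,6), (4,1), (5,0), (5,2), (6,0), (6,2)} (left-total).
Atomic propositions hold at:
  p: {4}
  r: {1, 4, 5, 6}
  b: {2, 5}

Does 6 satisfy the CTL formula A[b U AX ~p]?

Yes

Sat(~p) = {0, 1, 2, 3, 5, 6}
Sat(AX ~p) = {s : every successor in {0, 1, 2, 3, 5, 6}} = {1, 2, 3, 4, 5, 6}
A[b U AX ~p]: least fixpoint, start Z0 = Sat(AX ~p) = {1, 2, 3, 4, 5, 6}, add states in Sat(b) with every successor in Z. Already a fixed point.
Sat(A[b U AX ~p]) = {1, 2, 3, 4, 5, 6}
6 ∈ Sat(A[b U AX ~p]) = {1, 2, 3, 4, 5, 6}, so the formula holds at 6.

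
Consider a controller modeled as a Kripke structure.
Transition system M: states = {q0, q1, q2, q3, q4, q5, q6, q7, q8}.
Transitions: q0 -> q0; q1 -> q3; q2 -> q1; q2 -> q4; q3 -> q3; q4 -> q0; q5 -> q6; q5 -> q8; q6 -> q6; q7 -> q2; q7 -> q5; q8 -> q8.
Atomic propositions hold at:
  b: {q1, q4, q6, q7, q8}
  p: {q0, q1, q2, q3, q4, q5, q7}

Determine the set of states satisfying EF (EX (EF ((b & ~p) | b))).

Sat(~p) = {q6, q8}
Sat(b & ~p) = {q6, q8}
Sat((b & ~p) | b) = {q1, q4, q6, q7, q8}
EF ((b & ~p) | b): least fixpoint, start Z0 = {q1, q4, q6, q7, q8}, add states with some successor in Z. Z1 = {q1, q2, q4, q5, q6, q7, q8}; fixed.
Sat(EF ((b & ~p) | b)) = {q1, q2, q4, q5, q6, q7, q8}
Sat(EX (EF ((b & ~p) | b))) = {s : some successor in {q1, q2, q4, q5, q6, q7, q8}} = {q2, q5, q6, q7, q8}
EF (EX (EF ((b & ~p) | b))): least fixpoint, start Z0 = {q2, q5, q6, q7, q8}, add states with some successor in Z. Already a fixed point.
Sat(EF (EX (EF ((b & ~p) | b)))) = {q2, q5, q6, q7, q8}

{q2, q5, q6, q7, q8}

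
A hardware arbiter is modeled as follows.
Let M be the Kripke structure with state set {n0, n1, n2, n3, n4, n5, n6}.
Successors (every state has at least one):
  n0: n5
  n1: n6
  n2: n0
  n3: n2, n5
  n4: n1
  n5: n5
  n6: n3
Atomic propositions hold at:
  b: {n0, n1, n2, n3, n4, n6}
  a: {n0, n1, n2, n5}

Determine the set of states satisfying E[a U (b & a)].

Sat(b & a) = {n0, n1, n2}
E[a U (b & a)]: least fixpoint, start Z0 = Sat((b & a)) = {n0, n1, n2}, add states in Sat(a) with some successor in Z. Already a fixed point.
Sat(E[a U (b & a)]) = {n0, n1, n2}

{n0, n1, n2}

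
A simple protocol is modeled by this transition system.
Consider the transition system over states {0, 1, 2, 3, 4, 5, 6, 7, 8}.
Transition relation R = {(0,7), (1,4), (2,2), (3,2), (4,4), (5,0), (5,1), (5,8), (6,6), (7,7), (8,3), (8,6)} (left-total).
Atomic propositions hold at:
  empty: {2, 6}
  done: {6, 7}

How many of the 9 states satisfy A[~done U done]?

3

Sat(~done) = {0, 1, 2, 3, 4, 5, 8}
A[~done U done]: least fixpoint, start Z0 = Sat(done) = {6, 7}, add states in Sat(~done) with every successor in Z. Z1 = {0, 6, 7}; fixed.
Sat(A[~done U done]) = {0, 6, 7}
|Sat(A[~done U done])| = |{0, 6, 7}| = 3.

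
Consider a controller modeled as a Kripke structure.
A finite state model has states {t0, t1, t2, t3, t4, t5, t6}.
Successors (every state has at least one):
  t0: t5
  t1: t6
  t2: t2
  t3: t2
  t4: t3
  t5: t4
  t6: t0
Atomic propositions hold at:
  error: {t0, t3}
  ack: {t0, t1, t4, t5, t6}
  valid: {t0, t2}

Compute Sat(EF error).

{t0, t1, t3, t4, t5, t6}

EF error: least fixpoint, start Z0 = {t0, t3}, add states with some successor in Z. Z1 = {t0, t3, t4, t6}; Z2 = {t0, t1, t3, t4, t5, t6}; fixed.
Sat(EF error) = {t0, t1, t3, t4, t5, t6}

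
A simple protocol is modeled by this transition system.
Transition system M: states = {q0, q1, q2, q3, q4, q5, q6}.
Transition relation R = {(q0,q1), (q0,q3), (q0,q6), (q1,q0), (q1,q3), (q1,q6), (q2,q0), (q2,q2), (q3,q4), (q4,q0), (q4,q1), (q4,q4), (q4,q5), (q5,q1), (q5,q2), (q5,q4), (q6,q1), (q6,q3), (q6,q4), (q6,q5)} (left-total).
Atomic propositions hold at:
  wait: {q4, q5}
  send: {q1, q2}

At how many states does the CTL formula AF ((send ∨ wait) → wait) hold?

6

Sat(send ∨ wait) = {q1, q2, q4, q5}
Sat((send ∨ wait) → wait) = {q0, q3, q4, q5, q6}
AF ((send ∨ wait) → wait): least fixpoint, start Z0 = {q0, q3, q4, q5, q6}, add states with every successor in Z. Z1 = {q0, q1, q3, q4, q5, q6}; fixed.
Sat(AF ((send ∨ wait) → wait)) = {q0, q1, q3, q4, q5, q6}
|Sat(AF ((send ∨ wait) → wait))| = |{q0, q1, q3, q4, q5, q6}| = 6.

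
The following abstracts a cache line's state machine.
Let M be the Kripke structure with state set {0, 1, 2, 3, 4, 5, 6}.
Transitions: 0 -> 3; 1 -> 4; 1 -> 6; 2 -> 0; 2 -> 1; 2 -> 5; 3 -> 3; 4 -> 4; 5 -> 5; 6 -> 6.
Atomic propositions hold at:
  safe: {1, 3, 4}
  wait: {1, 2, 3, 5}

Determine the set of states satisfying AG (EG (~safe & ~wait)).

{6}

Sat(~safe) = {0, 2, 5, 6}
Sat(~wait) = {0, 4, 6}
Sat(~safe & ~wait) = {0, 6}
EG (~safe & ~wait): greatest fixpoint, start Z0 = {0, 6}, keep only states in Sat with some successor in Z. Z1 = {6}; fixed.
Sat(EG (~safe & ~wait)) = {6}
AG (EG (~safe & ~wait)): greatest fixpoint, start Z0 = {6}, keep only states in Sat with every successor in Z. Already a fixed point.
Sat(AG (EG (~safe & ~wait))) = {6}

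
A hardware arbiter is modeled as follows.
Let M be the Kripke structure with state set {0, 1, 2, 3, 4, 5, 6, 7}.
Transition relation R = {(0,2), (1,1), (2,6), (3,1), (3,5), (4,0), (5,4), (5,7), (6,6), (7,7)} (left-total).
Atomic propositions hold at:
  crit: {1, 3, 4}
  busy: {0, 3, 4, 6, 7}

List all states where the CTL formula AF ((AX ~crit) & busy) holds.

Sat(~crit) = {0, 2, 5, 6, 7}
Sat(AX ~crit) = {s : every successor in {0, 2, 5, 6, 7}} = {0, 2, 4, 6, 7}
Sat((AX ~crit) & busy) = {0, 4, 6, 7}
AF ((AX ~crit) & busy): least fixpoint, start Z0 = {0, 4, 6, 7}, add states with every successor in Z. Z1 = {0, 2, 4, 5, 6, 7}; fixed.
Sat(AF ((AX ~crit) & busy)) = {0, 2, 4, 5, 6, 7}

{0, 2, 4, 5, 6, 7}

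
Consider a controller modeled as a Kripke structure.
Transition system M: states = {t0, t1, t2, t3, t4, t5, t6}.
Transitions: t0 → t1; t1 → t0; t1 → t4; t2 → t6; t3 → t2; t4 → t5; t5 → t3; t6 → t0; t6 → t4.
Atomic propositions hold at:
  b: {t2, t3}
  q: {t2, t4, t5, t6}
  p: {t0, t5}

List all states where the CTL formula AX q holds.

{t2, t3, t4}

Sat(AX q) = {s : every successor in {t2, t4, t5, t6}} = {t2, t3, t4}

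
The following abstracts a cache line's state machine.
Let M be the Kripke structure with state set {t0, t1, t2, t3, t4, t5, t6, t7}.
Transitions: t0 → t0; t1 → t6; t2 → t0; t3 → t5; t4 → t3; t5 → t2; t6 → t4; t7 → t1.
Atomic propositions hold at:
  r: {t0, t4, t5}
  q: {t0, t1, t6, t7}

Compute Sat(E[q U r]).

{t0, t1, t4, t5, t6, t7}

E[q U r]: least fixpoint, start Z0 = Sat(r) = {t0, t4, t5}, add states in Sat(q) with some successor in Z. Z1 = {t0, t4, t5, t6}; Z2 = {t0, t1, t4, t5, t6}; Z3 = {t0, t1, t4, t5, t6, t7}; fixed.
Sat(E[q U r]) = {t0, t1, t4, t5, t6, t7}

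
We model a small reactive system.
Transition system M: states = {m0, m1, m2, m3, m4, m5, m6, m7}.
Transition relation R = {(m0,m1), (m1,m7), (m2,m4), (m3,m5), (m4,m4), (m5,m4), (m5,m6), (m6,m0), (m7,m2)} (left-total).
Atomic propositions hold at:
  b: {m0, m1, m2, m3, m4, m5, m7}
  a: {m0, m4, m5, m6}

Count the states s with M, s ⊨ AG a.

1

AG a: greatest fixpoint, start Z0 = {m0, m4, m5, m6}, keep only states in Sat with every successor in Z. Z1 = {m4, m5, m6}; Z2 = {m4, m5}; Z3 = {m4}; fixed.
Sat(AG a) = {m4}
|Sat(AG a)| = |{m4}| = 1.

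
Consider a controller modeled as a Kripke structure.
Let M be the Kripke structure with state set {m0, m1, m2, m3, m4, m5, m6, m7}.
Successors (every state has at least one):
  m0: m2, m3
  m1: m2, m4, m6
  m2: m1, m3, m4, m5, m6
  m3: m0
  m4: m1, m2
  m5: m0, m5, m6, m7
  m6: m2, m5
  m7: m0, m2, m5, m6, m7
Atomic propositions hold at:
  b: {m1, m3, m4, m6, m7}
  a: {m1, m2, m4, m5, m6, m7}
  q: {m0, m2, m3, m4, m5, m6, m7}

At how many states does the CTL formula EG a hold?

EG a: greatest fixpoint, start Z0 = {m1, m2, m4, m5, m6, m7}, keep only states in Sat with some successor in Z. Already a fixed point.
Sat(EG a) = {m1, m2, m4, m5, m6, m7}
|Sat(EG a)| = |{m1, m2, m4, m5, m6, m7}| = 6.

6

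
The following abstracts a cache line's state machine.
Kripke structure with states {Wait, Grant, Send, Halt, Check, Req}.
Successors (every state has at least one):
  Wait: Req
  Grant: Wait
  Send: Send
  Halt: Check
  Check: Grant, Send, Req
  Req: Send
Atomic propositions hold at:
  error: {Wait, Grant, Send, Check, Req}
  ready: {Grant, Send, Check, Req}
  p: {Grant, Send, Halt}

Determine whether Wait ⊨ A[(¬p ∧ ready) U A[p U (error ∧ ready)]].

Sat(¬p) = {Wait, Check, Req}
Sat(¬p ∧ ready) = {Check, Req}
Sat(error ∧ ready) = {Grant, Send, Check, Req}
A[p U (error ∧ ready)]: least fixpoint, start Z0 = Sat((error ∧ ready)) = {Grant, Send, Check, Req}, add states in Sat(p) with every successor in Z. Z1 = {Grant, Send, Halt, Check, Req}; fixed.
Sat(A[p U (error ∧ ready)]) = {Grant, Send, Halt, Check, Req}
A[(¬p ∧ ready) U A[p U (error ∧ ready)]]: least fixpoint, start Z0 = Sat(A[p U (error ∧ ready)]) = {Grant, Send, Halt, Check, Req}, add states in Sat(¬p ∧ ready) with every successor in Z. Already a fixed point.
Sat(A[(¬p ∧ ready) U A[p U (error ∧ ready)]]) = {Grant, Send, Halt, Check, Req}
Wait ∉ Sat(A[(¬p ∧ ready) U A[p U (error ∧ ready)]]) = {Grant, Send, Halt, Check, Req}, so the formula does not hold at Wait.

No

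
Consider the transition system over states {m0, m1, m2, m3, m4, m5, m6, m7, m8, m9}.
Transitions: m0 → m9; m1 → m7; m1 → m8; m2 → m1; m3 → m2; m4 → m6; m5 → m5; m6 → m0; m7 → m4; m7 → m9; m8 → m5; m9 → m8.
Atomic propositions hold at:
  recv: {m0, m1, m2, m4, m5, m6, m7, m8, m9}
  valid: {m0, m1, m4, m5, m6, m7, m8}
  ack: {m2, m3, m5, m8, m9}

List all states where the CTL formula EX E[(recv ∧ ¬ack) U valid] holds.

{m1, m2, m4, m5, m6, m7, m8, m9}

Sat(¬ack) = {m0, m1, m4, m6, m7}
Sat(recv ∧ ¬ack) = {m0, m1, m4, m6, m7}
E[(recv ∧ ¬ack) U valid]: least fixpoint, start Z0 = Sat(valid) = {m0, m1, m4, m5, m6, m7, m8}, add states in Sat(recv ∧ ¬ack) with some successor in Z. Already a fixed point.
Sat(E[(recv ∧ ¬ack) U valid]) = {m0, m1, m4, m5, m6, m7, m8}
Sat(EX E[(recv ∧ ¬ack) U valid]) = {s : some successor in {m0, m1, m4, m5, m6, m7, m8}} = {m1, m2, m4, m5, m6, m7, m8, m9}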